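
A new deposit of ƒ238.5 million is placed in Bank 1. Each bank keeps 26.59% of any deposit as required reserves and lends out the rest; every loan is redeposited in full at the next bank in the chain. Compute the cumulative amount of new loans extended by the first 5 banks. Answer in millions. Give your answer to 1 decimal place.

Bank i lends (1 − rr)^i of the original deposit: Bank 1 lends 238.5·0.7341 ≈ 175.0829, Bank 2 lends 238.5·0.7341² ≈ 128.5283, and so on.
Summing a geometric series: total = 238.5·[0.7341·(1 − 0.7341^5) / (1 − 0.7341)] ≈ 518.0750 million.

ƒ518.1 million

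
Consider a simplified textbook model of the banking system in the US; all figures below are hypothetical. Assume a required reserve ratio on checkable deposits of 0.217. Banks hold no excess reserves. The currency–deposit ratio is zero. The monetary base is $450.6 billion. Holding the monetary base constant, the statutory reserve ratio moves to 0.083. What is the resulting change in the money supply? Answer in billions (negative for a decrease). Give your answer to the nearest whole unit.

$3352 billion

Initially m₁ = 1 / (0.217) ≈ 4.6083, so M₁ = 4.6083 × 450.6 ≈ 2076.5 billion.
After the change m₂ = 1 / (0.083) ≈ 12.0482, so M₂ = 12.0482 × 450.6 ≈ 5428.9189 billion.
ΔM = M₂ − M₁ = 5428.9189 − 2076.5 = 3352.4189 billion.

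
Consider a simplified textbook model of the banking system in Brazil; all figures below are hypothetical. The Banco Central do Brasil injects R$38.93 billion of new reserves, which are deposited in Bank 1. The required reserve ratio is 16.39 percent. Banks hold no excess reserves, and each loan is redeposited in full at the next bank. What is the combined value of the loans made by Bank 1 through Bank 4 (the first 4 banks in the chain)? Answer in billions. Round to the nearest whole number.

R$102 billion

Bank i lends (1 − rr)^i of the original deposit: Bank 1 lends 38.93·0.8361 ≈ 32.5494, Bank 2 lends 38.93·0.8361² ≈ 27.2145, and so on.
Summing a geometric series: total = 38.93·[0.8361·(1 − 0.8361^4) / (1 − 0.8361)] ≈ 101.5427 billion.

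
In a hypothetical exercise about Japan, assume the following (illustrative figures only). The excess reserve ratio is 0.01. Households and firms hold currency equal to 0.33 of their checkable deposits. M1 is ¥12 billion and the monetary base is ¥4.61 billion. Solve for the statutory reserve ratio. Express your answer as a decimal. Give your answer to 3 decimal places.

0.171

Using m = M/MB = 12/4.61 ≈ 2.603037. Since m = (1 + c)/(c + rr + e), the denominator satisfies c + rr + e = (1 + c)/m = (1 + 0.33) / 2.603037 ≈ 0.510942.
With c = 0.33 and e = 0.01, the statutory reserve ratio is 0.510942 − 0.33 − 0.01 = 0.170942.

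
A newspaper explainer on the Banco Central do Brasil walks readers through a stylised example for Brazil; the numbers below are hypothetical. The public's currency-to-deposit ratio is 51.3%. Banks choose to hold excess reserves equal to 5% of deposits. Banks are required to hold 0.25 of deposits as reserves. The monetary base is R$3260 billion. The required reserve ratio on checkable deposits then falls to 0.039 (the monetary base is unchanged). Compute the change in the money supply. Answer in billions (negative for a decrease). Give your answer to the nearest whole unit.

R$2126 billion

Initially m₁ = (1 + 0.513) / (0.25 + 0.05 + 0.513) ≈ 1.86101, so M₁ = 1.86101 × 3260 = 6066.8926 billion.
After the change m₂ = (1 + 0.513) / (0.039 + 0.05 + 0.513) ≈ 2.51329, so M₂ = 2.51329 × 3260 = 8193.3254 billion.
ΔM = M₂ − M₁ = 8193.3254 − 6066.8926 = 2126.4328 billion.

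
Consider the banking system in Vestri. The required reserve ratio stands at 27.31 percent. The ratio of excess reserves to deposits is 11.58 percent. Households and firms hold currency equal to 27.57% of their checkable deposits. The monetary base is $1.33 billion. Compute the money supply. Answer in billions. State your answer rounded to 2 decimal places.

The money multiplier is m = (1 + c) / (rr + e + c) = (1 + 0.2757) / (0.2731 + 0.1158 + 0.2757) ≈ 1.9195.
So M = m × MB = 1.9195 × 1.33 ≈ 2.5529 billion.

$2.55 billion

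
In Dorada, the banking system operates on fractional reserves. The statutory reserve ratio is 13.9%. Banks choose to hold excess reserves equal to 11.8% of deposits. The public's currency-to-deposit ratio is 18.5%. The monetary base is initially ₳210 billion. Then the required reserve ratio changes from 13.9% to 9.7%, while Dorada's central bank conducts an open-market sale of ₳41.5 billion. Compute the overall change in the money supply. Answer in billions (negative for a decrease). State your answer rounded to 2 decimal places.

-63.83 billion

Before: m₁ = (1 + 0.185) / (0.139 + 0.118 + 0.185) ≈ 2.680995, MB₁ = 210, so M₁ = 2.680995 × 210 ≈ 563.0089 billion.
After: m₂ = (1 + 0.185) / (0.097 + 0.118 + 0.185) = 2.962500, MB₂ = 210 − 41.5 = 168.5, so M₂ = 2.962500 × 168.5 ≈ 499.1812 billion.
ΔM = M₂ − M₁ = 499.1812 − 563.0089 = -63.8277 billion.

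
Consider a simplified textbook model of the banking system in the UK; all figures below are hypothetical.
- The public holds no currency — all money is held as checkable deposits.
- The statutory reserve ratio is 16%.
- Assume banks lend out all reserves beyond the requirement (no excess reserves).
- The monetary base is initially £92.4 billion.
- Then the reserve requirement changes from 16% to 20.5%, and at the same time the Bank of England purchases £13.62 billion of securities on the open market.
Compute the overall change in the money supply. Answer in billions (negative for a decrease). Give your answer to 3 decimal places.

Before: m₁ = 1 / (0.16) = 6.25, MB₁ = 92.4, so M₁ = 6.25 × 92.4 = 577.5 billion.
After: m₂ = 1 / (0.205) ≈ 4.8780488, MB₂ = 92.4 + 13.62 = 106.02, so M₂ = 4.8780488 × 106.02 ≈ 517.1707 billion.
ΔM = M₂ − M₁ = 517.1707 − 577.5 = -60.3293 billion.

-60.329 billion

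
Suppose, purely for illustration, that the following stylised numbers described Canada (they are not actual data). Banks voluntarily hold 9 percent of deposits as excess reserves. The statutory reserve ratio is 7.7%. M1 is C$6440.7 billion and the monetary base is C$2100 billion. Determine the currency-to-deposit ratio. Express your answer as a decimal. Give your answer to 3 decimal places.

Using m = M/MB = 6440.7/2100 = 3.067000. From m = (1 + c)/(c + rr + e), rearranging gives 1 + c = m·(c + rr + e), so c·(1 − m) = m·(rr + e) − 1.
Hence c = [m·(rr + e) − 1]/(1 − m) = [3.067000 × (0.077 + 0.09) − 1] / (1 − 3.067000) ≈ 0.236000.

0.236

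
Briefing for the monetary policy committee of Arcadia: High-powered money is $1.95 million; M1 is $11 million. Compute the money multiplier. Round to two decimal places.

The money multiplier is m = M / MB = 11 / 1.95 ≈ 5.64103.

5.64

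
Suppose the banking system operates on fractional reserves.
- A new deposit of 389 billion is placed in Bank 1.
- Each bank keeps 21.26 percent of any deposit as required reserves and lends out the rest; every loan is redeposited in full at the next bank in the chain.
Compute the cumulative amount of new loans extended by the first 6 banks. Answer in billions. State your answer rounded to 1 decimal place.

Bank i lends (1 − rr)^i of the original deposit: Bank 1 lends 389·0.7874 = 306.2986, Bank 2 lends 389·0.7874² ≈ 241.1795, and so on.
Summing a geometric series: total = 389·[0.7874·(1 − 0.7874^6) / (1 − 0.7874)] ≈ 1097.3636 billion.

1097.4 billion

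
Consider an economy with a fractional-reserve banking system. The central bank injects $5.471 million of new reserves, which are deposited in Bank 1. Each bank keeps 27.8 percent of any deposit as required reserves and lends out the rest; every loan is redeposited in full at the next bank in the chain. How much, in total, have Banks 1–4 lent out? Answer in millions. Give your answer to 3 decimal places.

$10.348 million

Bank i lends (1 − rr)^i of the original deposit: Bank 1 lends 5.471·0.7220 ≈ 3.9501, Bank 2 lends 5.471·0.7220² ≈ 2.8519, and so on.
Summing a geometric series: total = 5.471·[0.7220·(1 − 0.7220^4) / (1 − 0.7220)] ≈ 10.3478 million.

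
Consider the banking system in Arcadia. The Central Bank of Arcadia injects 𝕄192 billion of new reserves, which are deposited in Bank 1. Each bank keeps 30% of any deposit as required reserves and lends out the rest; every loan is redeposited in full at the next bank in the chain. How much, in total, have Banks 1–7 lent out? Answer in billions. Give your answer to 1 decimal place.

Bank i lends (1 − rr)^i of the original deposit: Bank 1 lends 192·0.7000 = 134.4000, Bank 2 lends 192·0.7000² = 94.0800, and so on.
Summing a geometric series: total = 192·[0.7000·(1 − 0.7000^7) / (1 − 0.7000)] ≈ 411.1053 billion.

𝕄411.1 billion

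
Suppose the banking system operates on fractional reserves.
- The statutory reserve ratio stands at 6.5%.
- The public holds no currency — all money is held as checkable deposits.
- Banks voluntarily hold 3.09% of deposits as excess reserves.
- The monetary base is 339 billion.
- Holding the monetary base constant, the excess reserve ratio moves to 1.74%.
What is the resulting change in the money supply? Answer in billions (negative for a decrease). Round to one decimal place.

Initially m₁ = 1 / (0.065 + 0.0309) ≈ 10.42753, so M₁ = 10.42753 × 339 ≈ 3534.9327 billion.
After the change m₂ = 1 / (0.065 + 0.0174) ≈ 12.13592, so M₂ = 12.13592 × 339 ≈ 4114.0769 billion.
ΔM = M₂ − M₁ = 4114.0769 − 3534.9327 = 579.1442 billion.

579.1 billion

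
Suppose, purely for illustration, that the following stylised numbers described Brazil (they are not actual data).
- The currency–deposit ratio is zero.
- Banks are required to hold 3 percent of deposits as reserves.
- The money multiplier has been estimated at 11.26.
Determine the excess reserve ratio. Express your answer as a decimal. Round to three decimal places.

Using m = 11.26. Since m = (1 + c)/(c + rr + e), the denominator satisfies c + rr + e = (1 + c)/m = (1 + 0) / 11.26 ≈ 0.088810.
With c = 0 and rr = 0.03, the excess reserve ratio is 0.088810 − 0 − 0.03 = 0.05881.

0.059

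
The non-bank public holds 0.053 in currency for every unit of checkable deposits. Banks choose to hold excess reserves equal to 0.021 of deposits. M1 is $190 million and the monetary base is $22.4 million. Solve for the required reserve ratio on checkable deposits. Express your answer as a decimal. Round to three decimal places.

0.050

Using m = M/MB = 190/22.4 ≈ 8.482143. Since m = (1 + c)/(c + rr + e), the denominator satisfies c + rr + e = (1 + c)/m = (1 + 0.053) / 8.482143 ≈ 0.124143.
With c = 0.053 and e = 0.021, the required reserve ratio on checkable deposits is 0.124143 − 0.053 − 0.021 = 0.050143.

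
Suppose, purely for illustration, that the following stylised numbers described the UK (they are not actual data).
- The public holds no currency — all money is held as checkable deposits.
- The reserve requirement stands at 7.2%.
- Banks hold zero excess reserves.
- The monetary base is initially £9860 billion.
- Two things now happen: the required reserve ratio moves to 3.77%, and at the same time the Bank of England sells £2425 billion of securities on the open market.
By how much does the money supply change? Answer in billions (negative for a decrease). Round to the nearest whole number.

Before: m₁ = 1 / (0.072) ≈ 13.88889, MB₁ = 9860, so M₁ = 13.88889 × 9860 = 136944.4554 billion.
After: m₂ = 1 / (0.0377) ≈ 26.52520, MB₂ = 9860 − 2425 = 7435, so M₂ = 26.52520 × 7435 = 197214.862 billion.
ΔM = M₂ − M₁ = 197214.862 − 136944.4554 = 60270.4066 billion.

£60270 billion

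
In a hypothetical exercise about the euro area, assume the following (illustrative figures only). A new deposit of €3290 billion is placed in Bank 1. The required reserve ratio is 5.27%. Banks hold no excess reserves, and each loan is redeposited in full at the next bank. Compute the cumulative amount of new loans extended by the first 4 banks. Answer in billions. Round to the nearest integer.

€11515 billion

Bank i lends (1 − rr)^i of the original deposit: Bank 1 lends 3290·0.9473 = 3116.6170, Bank 2 lends 3290·0.9473² ≈ 2952.3713, and so on.
Summing a geometric series: total = 3290·[0.9473·(1 − 0.9473^4) / (1 − 0.9473)] ≈ 11515.1605 billion.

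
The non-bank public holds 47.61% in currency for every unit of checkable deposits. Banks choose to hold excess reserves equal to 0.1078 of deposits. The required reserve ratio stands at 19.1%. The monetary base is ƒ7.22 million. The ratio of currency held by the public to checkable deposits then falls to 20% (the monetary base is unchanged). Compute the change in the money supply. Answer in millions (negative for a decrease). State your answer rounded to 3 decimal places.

Initially m₁ = (1 + 0.4761) / (0.191 + 0.1078 + 0.4761) ≈ 1.90489, so M₁ = 1.90489 × 7.22 ≈ 13.7533 million.
After the change m₂ = (1 + 0.2) / (0.191 + 0.1078 + 0.2) ≈ 2.40577, so M₂ = 2.40577 × 7.22 ≈ 17.3697 million.
ΔM = M₂ − M₁ = 17.3697 − 13.7533 = 3.6164 million.

ƒ3.616 million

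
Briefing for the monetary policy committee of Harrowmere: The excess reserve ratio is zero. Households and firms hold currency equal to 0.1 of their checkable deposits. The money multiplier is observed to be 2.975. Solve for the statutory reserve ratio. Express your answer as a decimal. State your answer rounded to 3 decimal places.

Using m = 2.975. Since m = (1 + c)/(c + rr + e), the denominator satisfies c + rr + e = (1 + c)/m = (1 + 0.1) / 2.975 ≈ 0.369748.
With c = 0.1 and e = 0, the statutory reserve ratio is 0.369748 − 0.1 − 0 = 0.269748.

0.270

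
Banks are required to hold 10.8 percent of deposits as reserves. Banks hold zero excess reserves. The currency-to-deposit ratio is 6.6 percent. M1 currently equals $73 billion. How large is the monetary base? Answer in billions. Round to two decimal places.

$11.92 billion

The money multiplier is m = (1 + c) / (rr + c) = (1 + 0.066) / (0.108 + 0.066) ≈ 6.12644.
MB = M / m = 73 / 6.12644 ≈ 11.9156 billion.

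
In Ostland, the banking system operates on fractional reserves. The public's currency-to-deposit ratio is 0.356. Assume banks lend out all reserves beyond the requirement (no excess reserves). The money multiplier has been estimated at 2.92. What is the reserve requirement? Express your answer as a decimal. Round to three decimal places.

Using m = 2.92. Since m = (1 + c)/(c + rr + e), the denominator satisfies c + rr + e = (1 + c)/m = (1 + 0.356) / 2.92 ≈ 0.464384.
With c = 0.356 and e = 0, the reserve requirement is 0.464384 − 0.356 − 0 = 0.108384.

0.108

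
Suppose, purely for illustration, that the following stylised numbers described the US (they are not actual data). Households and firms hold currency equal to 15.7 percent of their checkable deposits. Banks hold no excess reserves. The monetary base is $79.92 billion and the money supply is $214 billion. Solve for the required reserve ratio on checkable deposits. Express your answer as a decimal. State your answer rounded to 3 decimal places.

0.275

Using m = M/MB = 214/79.92 ≈ 2.677678. Since m = (1 + c)/(c + rr + e), the denominator satisfies c + rr + e = (1 + c)/m = (1 + 0.157) / 2.677678 ≈ 0.432091.
With c = 0.157 and e = 0, the required reserve ratio on checkable deposits is 0.432091 − 0.157 − 0 = 0.275091.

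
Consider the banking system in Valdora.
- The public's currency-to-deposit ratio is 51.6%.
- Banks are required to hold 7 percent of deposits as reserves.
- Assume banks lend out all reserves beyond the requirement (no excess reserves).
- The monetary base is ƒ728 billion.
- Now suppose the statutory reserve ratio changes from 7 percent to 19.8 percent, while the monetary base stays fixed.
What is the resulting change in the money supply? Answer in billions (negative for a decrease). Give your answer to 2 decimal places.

Initially m₁ = (1 + 0.516) / (0.07 + 0.516) ≈ 2.587031, so M₁ = 2.587031 × 728 ≈ 1883.3586 billion.
After the change m₂ = (1 + 0.516) / (0.198 + 0.516) ≈ 2.123249, so M₂ = 2.123249 × 728 ≈ 1545.7253 billion.
ΔM = M₂ − M₁ = 1545.7253 − 1883.3586 = -337.6333 billion.

-337.63 billion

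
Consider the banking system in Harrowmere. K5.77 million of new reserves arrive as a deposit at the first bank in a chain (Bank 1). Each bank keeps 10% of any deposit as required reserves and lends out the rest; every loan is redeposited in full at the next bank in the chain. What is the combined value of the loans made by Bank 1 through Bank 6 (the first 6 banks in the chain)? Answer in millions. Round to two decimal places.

K24.33 million

Bank i lends (1 − rr)^i of the original deposit: Bank 1 lends 5.77·0.9000 = 5.1930, Bank 2 lends 5.77·0.9000² = 4.6737, and so on.
Summing a geometric series: total = 5.77·[0.9000·(1 − 0.9000^6) / (1 − 0.9000)] ≈ 24.3323 million.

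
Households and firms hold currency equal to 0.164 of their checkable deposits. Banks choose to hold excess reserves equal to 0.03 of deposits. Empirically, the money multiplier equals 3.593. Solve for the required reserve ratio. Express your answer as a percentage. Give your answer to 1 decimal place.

Using m = 3.593. Since m = (1 + c)/(c + rr + e), the denominator satisfies c + rr + e = (1 + c)/m = (1 + 0.164) / 3.593 ≈ 0.323963.
With c = 0.164 and e = 0.03, the required reserve ratio is 0.323963 − 0.164 − 0.03 = 0.129963.

13.0%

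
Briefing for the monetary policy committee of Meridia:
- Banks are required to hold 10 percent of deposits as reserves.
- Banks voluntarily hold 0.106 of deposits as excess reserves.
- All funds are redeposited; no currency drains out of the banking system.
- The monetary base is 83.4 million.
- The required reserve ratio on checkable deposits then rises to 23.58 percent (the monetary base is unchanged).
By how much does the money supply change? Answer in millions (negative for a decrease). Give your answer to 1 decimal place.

-160.9 million

Initially m₁ = 1 / (0.1 + 0.106) ≈ 4.8544, so M₁ = 4.8544 × 83.4 ≈ 404.857 million.
After the change m₂ = 1 / (0.2358 + 0.106) ≈ 2.9257, so M₂ = 2.9257 × 83.4 ≈ 244.0034 million.
ΔM = M₂ − M₁ = 244.0034 − 404.857 = -160.8536 million.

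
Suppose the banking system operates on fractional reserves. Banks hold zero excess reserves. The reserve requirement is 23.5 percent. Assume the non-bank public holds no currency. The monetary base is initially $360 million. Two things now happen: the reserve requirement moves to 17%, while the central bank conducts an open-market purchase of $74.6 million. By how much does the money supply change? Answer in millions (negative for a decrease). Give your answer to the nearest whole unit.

Before: m₁ = 1 / (0.235) ≈ 4.2553, MB₁ = 360, so M₁ = 4.2553 × 360 = 1531.908 million.
After: m₂ = 1 / (0.17) ≈ 5.8824, MB₂ = 360 + 74.6 = 434.6, so M₂ = 5.8824 × 434.6 ≈ 2556.491 million.
ΔM = M₂ − M₁ = 2556.491 − 1531.908 = 1024.583 million.

$1025 million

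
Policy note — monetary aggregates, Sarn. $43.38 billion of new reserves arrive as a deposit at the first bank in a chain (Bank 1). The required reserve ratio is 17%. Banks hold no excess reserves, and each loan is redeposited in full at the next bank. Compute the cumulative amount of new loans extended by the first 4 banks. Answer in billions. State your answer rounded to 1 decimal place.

$111.3 billion

Bank i lends (1 − rr)^i of the original deposit: Bank 1 lends 43.38·0.8300 = 36.0054, Bank 2 lends 43.38·0.8300² ≈ 29.8845, and so on.
Summing a geometric series: total = 43.38·[0.8300·(1 − 0.8300^4) / (1 − 0.8300)] ≈ 111.2814 billion.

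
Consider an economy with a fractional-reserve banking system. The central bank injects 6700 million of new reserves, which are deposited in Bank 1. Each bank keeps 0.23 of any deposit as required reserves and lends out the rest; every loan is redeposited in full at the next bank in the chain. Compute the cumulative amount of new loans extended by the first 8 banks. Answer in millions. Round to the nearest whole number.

Bank i lends (1 − rr)^i of the original deposit: Bank 1 lends 6700·0.7700 = 5159.0000, Bank 2 lends 6700·0.7700² = 3972.4300, and so on.
Summing a geometric series: total = 6700·[0.7700·(1 − 0.7700^8) / (1 − 0.7700)] ≈ 19658.6246 million.

19659 million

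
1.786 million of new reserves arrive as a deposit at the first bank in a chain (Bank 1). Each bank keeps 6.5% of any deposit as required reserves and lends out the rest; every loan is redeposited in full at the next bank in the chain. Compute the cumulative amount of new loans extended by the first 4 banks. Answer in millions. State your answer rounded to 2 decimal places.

Bank i lends (1 − rr)^i of the original deposit: Bank 1 lends 1.786·0.9350 ≈ 1.6699, Bank 2 lends 1.786·0.9350² ≈ 1.5614, and so on.
Summing a geometric series: total = 1.786·[0.9350·(1 − 0.9350^4) / (1 − 0.9350)] ≈ 6.0561 million.

6.06 million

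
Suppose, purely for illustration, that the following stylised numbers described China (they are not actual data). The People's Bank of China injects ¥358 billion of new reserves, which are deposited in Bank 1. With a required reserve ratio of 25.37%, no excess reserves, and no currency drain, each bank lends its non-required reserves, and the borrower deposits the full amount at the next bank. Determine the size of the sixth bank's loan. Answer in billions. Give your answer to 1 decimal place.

Each bank lends a fraction (1 − rr) = 0.7463 of the deposit it receives, so Bank 6 receives 358·0.7463^5 and lends 358·0.7463^6 ≈ 61.8534 billion.

¥61.9 billion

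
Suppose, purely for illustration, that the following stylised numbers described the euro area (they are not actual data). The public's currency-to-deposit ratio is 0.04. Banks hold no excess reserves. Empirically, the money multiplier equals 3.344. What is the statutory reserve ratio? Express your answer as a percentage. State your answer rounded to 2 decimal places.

Using m = 3.344. Since m = (1 + c)/(c + rr + e), the denominator satisfies c + rr + e = (1 + c)/m = (1 + 0.04) / 3.344 ≈ 0.311005.
With c = 0.04 and e = 0, the statutory reserve ratio is 0.311005 − 0.04 − 0 = 0.271005.

27.10%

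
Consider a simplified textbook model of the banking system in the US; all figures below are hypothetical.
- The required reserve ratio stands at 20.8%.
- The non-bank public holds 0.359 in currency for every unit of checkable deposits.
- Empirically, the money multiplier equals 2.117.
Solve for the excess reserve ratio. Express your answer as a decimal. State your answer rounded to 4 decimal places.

Using m = 2.117. Since m = (1 + c)/(c + rr + e), the denominator satisfies c + rr + e = (1 + c)/m = (1 + 0.359) / 2.117 ≈ 0.641946.
With c = 0.359 and rr = 0.208, the excess reserve ratio is 0.641946 − 0.359 − 0.208 = 0.074946.

0.0749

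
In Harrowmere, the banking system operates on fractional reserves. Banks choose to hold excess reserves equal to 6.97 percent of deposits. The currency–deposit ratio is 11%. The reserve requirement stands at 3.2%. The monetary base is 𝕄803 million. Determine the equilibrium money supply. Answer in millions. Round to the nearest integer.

𝕄4210 million

The money multiplier is m = (1 + c) / (rr + e + c) = (1 + 0.11) / (0.032 + 0.0697 + 0.11) ≈ 5.2433.
So M = m × MB = 5.2433 × 803 = 4210.3699 million.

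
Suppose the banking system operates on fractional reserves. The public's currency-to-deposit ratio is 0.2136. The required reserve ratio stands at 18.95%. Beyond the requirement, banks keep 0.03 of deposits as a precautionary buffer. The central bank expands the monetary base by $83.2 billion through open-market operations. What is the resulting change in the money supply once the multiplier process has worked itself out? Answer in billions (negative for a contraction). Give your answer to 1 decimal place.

The money multiplier is m = (1 + c) / (rr + e + c) = (1 + 0.2136) / (0.1895 + 0.03 + 0.2136) ≈ 2.8021.
The purchase adds 83.2 billion of base, so ΔM = m × ΔMB = 2.8021 × (+83.2) ≈ 233.1347 billion.

$233.1 billion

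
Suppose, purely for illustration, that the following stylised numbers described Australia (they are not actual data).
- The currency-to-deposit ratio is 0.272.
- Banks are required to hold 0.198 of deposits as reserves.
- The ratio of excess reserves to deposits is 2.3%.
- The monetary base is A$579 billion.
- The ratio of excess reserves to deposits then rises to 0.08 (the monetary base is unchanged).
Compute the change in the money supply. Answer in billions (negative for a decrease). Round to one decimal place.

Initially m₁ = (1 + 0.272) / (0.198 + 0.023 + 0.272) ≈ 2.58012, so M₁ = 2.58012 × 579 ≈ 1493.8895 billion.
After the change m₂ = (1 + 0.272) / (0.198 + 0.08 + 0.272) ≈ 2.31273, so M₂ = 2.31273 × 579 ≈ 1339.0707 billion.
ΔM = M₂ − M₁ = 1339.0707 − 1493.8895 = -154.8188 billion.

-154.8 billion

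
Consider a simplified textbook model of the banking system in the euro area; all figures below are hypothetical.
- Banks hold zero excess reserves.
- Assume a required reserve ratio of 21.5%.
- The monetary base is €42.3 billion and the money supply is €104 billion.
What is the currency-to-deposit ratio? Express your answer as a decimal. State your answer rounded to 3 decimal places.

0.323

Using m = M/MB = 104/42.3 ≈ 2.458629. From m = (1 + c)/(c + rr + e), rearranging gives 1 + c = m·(c + rr + e), so c·(1 − m) = m·(rr + e) − 1.
Hence c = [m·(rr + e) − 1]/(1 − m) = [2.458629 × (0.215 + 0) − 1] / (1 − 2.458629) ≈ 0.323177.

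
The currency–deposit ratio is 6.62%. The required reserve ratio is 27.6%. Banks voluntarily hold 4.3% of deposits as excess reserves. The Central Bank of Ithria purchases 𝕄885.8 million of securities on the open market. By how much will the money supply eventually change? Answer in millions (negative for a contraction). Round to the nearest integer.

𝕄2452 million

The money multiplier is m = (1 + c) / (rr + e + c) = (1 + 0.0662) / (0.276 + 0.043 + 0.0662) ≈ 2.7679.
The purchase adds 885.8 million of base, so ΔM = m × ΔMB = 2.7679 × (+885.8) ≈ 2451.8058 million.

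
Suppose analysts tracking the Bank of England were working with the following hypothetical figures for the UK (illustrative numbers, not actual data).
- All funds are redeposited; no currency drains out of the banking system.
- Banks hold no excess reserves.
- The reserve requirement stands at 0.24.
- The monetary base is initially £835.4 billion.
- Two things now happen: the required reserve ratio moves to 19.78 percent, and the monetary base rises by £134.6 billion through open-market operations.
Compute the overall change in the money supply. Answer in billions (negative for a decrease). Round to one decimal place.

£1423.1 billion

Before: m₁ = 1 / (0.24) ≈ 4.16667, MB₁ = 835.4, so M₁ = 4.16667 × 835.4 ≈ 3480.8361 billion.
After: m₂ = 1 / (0.1978) ≈ 5.05561, MB₂ = 835.4 + 134.6 = 970, so M₂ = 5.05561 × 970 = 4903.9417 billion.
ΔM = M₂ − M₁ = 4903.9417 − 3480.8361 = 1423.1056 billion.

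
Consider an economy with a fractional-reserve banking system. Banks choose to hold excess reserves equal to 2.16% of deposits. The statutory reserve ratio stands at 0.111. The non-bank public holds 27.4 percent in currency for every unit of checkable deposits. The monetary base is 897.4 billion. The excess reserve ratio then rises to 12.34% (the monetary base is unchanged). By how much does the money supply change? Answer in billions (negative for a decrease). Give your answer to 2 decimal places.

Initially m₁ = (1 + 0.274) / (0.111 + 0.0216 + 0.274) ≈ 3.133301, so M₁ = 3.133301 × 897.4 ≈ 2811.8243 billion.
After the change m₂ = (1 + 0.274) / (0.111 + 0.1234 + 0.274) ≈ 2.505901, so M₂ = 2.505901 × 897.4 ≈ 2248.7956 billion.
ΔM = M₂ − M₁ = 2248.7956 − 2811.8243 = -563.0287 billion.

-563.03 billion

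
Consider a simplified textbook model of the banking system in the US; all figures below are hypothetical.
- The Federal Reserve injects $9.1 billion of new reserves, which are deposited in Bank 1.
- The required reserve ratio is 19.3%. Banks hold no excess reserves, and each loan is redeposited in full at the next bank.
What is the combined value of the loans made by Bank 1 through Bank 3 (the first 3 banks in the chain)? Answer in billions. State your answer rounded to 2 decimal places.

$18.05 billion

Bank i lends (1 − rr)^i of the original deposit: Bank 1 lends 9.1·0.8070 = 7.3437, Bank 2 lends 9.1·0.8070² ≈ 5.9264, and so on.
Summing a geometric series: total = 9.1·[0.8070·(1 − 0.8070^3) / (1 − 0.8070)] ≈ 18.0526 billion.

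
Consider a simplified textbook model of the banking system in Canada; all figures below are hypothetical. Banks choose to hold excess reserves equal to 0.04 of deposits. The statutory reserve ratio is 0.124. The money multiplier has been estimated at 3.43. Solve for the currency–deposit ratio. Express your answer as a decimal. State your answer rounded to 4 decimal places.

Using m = 3.43. From m = (1 + c)/(c + rr + e), rearranging gives 1 + c = m·(c + rr + e), so c·(1 − m) = m·(rr + e) − 1.
Hence c = [m·(rr + e) − 1]/(1 − m) = [3.43 × (0.124 + 0.04) − 1] / (1 − 3.43) ≈ 0.180033.

0.1800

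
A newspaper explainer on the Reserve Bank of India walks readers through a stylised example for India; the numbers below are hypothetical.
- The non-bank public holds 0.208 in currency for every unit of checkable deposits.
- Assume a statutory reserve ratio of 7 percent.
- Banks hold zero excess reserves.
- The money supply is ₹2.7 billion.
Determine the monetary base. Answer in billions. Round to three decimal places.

The money multiplier is m = (1 + c) / (rr + c) = (1 + 0.208) / (0.07 + 0.208) ≈ 4.34532.
MB = M / m = 2.7 / 4.34532 ≈ 0.6214 billion.

₹0.621 billion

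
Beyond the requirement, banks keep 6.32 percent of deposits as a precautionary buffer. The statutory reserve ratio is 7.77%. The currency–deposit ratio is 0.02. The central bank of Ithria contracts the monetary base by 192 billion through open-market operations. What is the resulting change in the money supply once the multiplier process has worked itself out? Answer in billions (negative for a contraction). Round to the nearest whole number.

The money multiplier is m = (1 + c) / (rr + e + c) = (1 + 0.02) / (0.0777 + 0.0632 + 0.02) ≈ 6.3393.
The sale removes 192 billion of base, so ΔM = m × ΔMB = 6.3393 × (−192) = -1217.1456 billion.

-1217 billion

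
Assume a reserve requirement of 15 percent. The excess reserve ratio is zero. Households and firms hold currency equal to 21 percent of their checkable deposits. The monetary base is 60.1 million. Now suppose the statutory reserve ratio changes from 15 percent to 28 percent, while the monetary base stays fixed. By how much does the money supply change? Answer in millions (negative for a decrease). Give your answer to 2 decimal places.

Initially m₁ = (1 + 0.21) / (0.15 + 0.21) ≈ 3.36111, so M₁ = 3.36111 × 60.1 ≈ 202.0027 million.
After the change m₂ = (1 + 0.21) / (0.28 + 0.21) ≈ 2.46939, so M₂ = 2.46939 × 60.1 ≈ 148.4103 million.
ΔM = M₂ − M₁ = 148.4103 − 202.0027 = -53.5924 million.

-53.59 million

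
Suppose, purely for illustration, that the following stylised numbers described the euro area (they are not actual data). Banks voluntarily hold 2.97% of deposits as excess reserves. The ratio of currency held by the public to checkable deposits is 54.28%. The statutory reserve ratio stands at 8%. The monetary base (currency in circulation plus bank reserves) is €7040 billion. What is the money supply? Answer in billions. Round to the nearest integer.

The money multiplier is m = (1 + c) / (rr + e + c) = (1 + 0.5428) / (0.08 + 0.0297 + 0.5428) ≈ 2.36444.
So M = m × MB = 2.36444 × 7040 = 16645.6576 billion.

€16646 billion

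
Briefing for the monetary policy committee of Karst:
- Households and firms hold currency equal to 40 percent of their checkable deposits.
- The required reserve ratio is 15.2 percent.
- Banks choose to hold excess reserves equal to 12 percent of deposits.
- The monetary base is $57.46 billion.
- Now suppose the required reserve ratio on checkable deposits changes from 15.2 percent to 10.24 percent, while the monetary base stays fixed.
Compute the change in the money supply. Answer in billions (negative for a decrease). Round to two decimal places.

$9.54 billion

Initially m₁ = (1 + 0.4) / (0.152 + 0.12 + 0.4) ≈ 2.08333, so M₁ = 2.08333 × 57.46 ≈ 119.7081 billion.
After the change m₂ = (1 + 0.4) / (0.1024 + 0.12 + 0.4) ≈ 2.24936, so M₂ = 2.24936 × 57.46 ≈ 129.2482 billion.
ΔM = M₂ − M₁ = 129.2482 − 119.7081 = 9.5401 billion.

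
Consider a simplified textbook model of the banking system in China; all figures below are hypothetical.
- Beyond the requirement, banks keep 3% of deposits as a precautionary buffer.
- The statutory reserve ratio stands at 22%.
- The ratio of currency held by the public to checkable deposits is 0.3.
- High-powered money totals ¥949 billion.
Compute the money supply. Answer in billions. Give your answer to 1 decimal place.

The money multiplier is m = (1 + c) / (rr + e + c) = (1 + 0.3) / (0.22 + 0.03 + 0.3) ≈ 2.36364.
So M = m × MB = 2.36364 × 949 ≈ 2243.0944 billion.

¥2243.1 billion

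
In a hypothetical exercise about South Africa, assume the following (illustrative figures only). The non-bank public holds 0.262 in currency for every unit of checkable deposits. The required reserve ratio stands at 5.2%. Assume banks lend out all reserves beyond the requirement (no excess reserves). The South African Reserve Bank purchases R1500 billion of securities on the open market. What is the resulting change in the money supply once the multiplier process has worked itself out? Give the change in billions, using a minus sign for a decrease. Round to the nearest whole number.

The money multiplier is m = (1 + c) / (rr + c) = (1 + 0.262) / (0.052 + 0.262) ≈ 4.01911.
The purchase adds 1500 billion of base, so ΔM = m × ΔMB = 4.01911 × (+1500) = 6028.665 billion.

R6029 billion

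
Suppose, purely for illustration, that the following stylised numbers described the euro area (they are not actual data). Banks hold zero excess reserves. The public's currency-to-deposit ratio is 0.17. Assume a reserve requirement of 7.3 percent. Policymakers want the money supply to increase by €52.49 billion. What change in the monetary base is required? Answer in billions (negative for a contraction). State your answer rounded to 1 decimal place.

€10.9 billion

The money multiplier is m = (1 + c) / (rr + c) = (1 + 0.17) / (0.073 + 0.17) ≈ 4.8148.
ΔMB = ΔM / m = (+52.49) / 4.8148 ≈ 10.9018 billion.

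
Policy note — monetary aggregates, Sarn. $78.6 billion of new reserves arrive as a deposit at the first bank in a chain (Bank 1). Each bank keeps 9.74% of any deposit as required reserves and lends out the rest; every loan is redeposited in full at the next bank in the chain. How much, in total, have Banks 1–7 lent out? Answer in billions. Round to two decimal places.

Bank i lends (1 − rr)^i of the original deposit: Bank 1 lends 78.6·0.9026 ≈ 70.9444, Bank 2 lends 78.6·0.9026² ≈ 64.0344, and so on.
Summing a geometric series: total = 78.6·[0.9026·(1 − 0.9026^7) / (1 − 0.9026)] ≈ 372.8925 billion.

$372.89 billion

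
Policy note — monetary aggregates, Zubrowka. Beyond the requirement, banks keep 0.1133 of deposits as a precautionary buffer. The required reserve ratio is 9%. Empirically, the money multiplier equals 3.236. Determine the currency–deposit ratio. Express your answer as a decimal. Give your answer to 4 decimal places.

0.1530

Using m = 3.236. From m = (1 + c)/(c + rr + e), rearranging gives 1 + c = m·(c + rr + e), so c·(1 − m) = m·(rr + e) − 1.
Hence c = [m·(rr + e) − 1]/(1 − m) = [3.236 × (0.09 + 0.1133) − 1] / (1 − 3.236) ≈ 0.153006.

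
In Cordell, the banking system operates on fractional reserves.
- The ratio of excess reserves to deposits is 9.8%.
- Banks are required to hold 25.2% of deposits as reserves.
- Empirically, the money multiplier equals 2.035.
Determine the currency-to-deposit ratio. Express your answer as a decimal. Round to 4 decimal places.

Using m = 2.035. From m = (1 + c)/(c + rr + e), rearranging gives 1 + c = m·(c + rr + e), so c·(1 − m) = m·(rr + e) − 1.
Hence c = [m·(rr + e) − 1]/(1 − m) = [2.035 × (0.252 + 0.098) − 1] / (1 − 2.035) ≈ 0.278019.

0.2780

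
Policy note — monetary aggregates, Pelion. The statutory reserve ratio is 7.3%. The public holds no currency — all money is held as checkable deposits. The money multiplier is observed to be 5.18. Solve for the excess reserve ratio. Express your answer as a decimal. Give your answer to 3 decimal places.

0.120

Using m = 5.18. Since m = (1 + c)/(c + rr + e), the denominator satisfies c + rr + e = (1 + c)/m = (1 + 0) / 5.18 ≈ 0.193050.
With c = 0 and rr = 0.073, the excess reserve ratio is 0.193050 − 0 − 0.073 = 0.12005.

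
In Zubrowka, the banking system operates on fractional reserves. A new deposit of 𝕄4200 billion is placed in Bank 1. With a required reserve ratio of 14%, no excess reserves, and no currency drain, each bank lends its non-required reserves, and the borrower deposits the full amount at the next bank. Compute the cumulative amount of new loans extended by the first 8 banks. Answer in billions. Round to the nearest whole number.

Bank i lends (1 − rr)^i of the original deposit: Bank 1 lends 4200·0.8600 = 3612.0000, Bank 2 lends 4200·0.8600² = 3106.3200, and so on.
Summing a geometric series: total = 4200·[0.8600·(1 − 0.8600^8) / (1 − 0.8600)] ≈ 18080.1775 billion.

𝕄18080 billion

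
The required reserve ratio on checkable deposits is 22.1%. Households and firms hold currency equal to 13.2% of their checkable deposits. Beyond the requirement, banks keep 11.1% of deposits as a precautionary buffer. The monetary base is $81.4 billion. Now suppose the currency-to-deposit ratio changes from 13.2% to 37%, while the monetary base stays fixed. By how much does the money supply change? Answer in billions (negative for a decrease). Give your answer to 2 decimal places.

Initially m₁ = (1 + 0.132) / (0.221 + 0.111 + 0.132) ≈ 2.43966, so M₁ = 2.43966 × 81.4 ≈ 198.5883 billion.
After the change m₂ = (1 + 0.37) / (0.221 + 0.111 + 0.37) ≈ 1.95157, so M₂ = 1.95157 × 81.4 ≈ 158.8578 billion.
ΔM = M₂ − M₁ = 158.8578 − 198.5883 = -39.7305 billion.

-39.73 billion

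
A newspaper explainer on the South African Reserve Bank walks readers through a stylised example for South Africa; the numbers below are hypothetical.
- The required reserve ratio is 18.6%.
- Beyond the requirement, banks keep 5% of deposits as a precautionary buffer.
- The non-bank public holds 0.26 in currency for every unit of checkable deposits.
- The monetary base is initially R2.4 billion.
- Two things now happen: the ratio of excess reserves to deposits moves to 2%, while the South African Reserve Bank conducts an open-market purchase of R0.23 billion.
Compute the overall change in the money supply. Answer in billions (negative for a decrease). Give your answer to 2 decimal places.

Before: m₁ = (1 + 0.26) / (0.186 + 0.05 + 0.26) ≈ 2.5403, MB₁ = 2.4, so M₁ = 2.5403 × 2.4 ≈ 6.0967 billion.
After: m₂ = (1 + 0.26) / (0.186 + 0.02 + 0.26) ≈ 2.7039, MB₂ = 2.4 + 0.23 = 2.63, so M₂ = 2.7039 × 2.63 ≈ 7.1113 billion.
ΔM = M₂ − M₁ = 7.1113 − 6.0967 = 1.0146 billion.

R1.01 billion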